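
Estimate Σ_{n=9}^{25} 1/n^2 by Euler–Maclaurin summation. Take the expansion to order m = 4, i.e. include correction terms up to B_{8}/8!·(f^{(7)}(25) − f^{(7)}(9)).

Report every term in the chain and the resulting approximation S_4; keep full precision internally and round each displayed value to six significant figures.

S_4 ≈ 0.0783014

Integral: ∫_9^25 1/x^2 dx = 0.0711111.
Boundary: ½(f(9) + f(25)) = ½(0.0123457 + 0.00160000) = 0.00697284.
Integral + boundary = 0.0780840.
Order-1 term: 1/12 · (-0.000128000 − (-0.00274348)) = 0.000217957.
Partial sum through k=1: 0.0783019.
Order-2 term: −1/720 · (-2.45760e-06 − (-0.000406442)) = -5.61090e-07.
Partial sum through k=2: 0.0783013.
Order-3 term: 1/30240 · (-1.17965e-07 − (-0.000150534)) = 4.97408e-09.
Partial sum through k=3: 0.0783014.
Order-4 term: −1/1209600 · (-1.05696e-08 − (-0.000104073)) = -8.60304e-11.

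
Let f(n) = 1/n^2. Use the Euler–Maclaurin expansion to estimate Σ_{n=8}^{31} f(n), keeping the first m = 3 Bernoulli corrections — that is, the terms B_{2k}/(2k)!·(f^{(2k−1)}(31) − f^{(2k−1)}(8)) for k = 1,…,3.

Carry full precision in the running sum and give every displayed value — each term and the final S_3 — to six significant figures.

S_3 ≈ 0.101394

The integral term ∫_8^31 1/x^2 dx = 0.0927419.
Endpoint term: (f(8) + f(31))/2 = (0.0156250 + 0.00104058)/2 = 0.00833279.
Integral + boundary = 0.101075.
Correction k=1: B_{2}/2! · (f^{(1)}(31) − f^{(1)}(8)) = 1/12 · (-6.71344e-05 − (-0.00390625)) = 0.000319926.
Partial sum through k=1: 0.101395.
Correction k=2: B_{4}/4! · (f^{(3)}(31) − f^{(3)}(8)) = −1/720 · (-8.38306e-07 − (-0.000732422)) = -1.01609e-06.
Partial sum through k=2: 0.101394.
Correction k=3: B_{6}/6! · (f^{(5)}(31) − f^{(5)}(8)) = 1/30240 · (-2.61698e-08 − (-0.000343323)) = 1.13524e-08.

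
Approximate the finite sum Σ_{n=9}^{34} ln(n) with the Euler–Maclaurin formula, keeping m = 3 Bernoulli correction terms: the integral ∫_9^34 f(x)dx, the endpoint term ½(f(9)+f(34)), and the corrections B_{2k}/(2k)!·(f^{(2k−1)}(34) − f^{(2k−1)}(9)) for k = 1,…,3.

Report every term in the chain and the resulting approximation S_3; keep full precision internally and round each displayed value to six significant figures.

S_3 ≈ 77.9762

∫_9^34 ln(x) dx evaluates to 75.1212.
Boundary: ½(f(9) + f(34)) = ½(2.19722 + 3.52636) = 2.86179.
So far: 77.9830.
Correction k=1: B_{2}/2! · (f^{(1)}(34) − f^{(1)}(9)) = 1/12 · (0.0294118 − 0.111111) = -0.00680828.
Running total after k=1: 77.9762.
Correction k=2: B_{4}/4! · (f^{(3)}(34) − f^{(3)}(9)) = −1/720 · (5.08854e-05 − 0.00274348) = 3.73972e-06.
Running total after k=2: 77.9762.
Correction k=3: B_{6}/6! · (f^{(5)}(34) − f^{(5)}(9)) = 1/30240 · (5.28222e-07 − 0.000406442) = -1.34231e-08.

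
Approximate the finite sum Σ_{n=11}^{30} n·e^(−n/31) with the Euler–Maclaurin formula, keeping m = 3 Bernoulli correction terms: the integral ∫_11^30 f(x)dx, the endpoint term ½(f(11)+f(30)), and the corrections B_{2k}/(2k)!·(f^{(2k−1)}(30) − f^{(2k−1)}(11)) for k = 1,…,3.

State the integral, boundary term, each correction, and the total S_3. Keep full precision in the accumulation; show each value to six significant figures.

∫_11^30 x·e^(−x/31) dx evaluates to 194.609.
Endpoint term: (f(11) + f(30))/2 = (7.71415 + 11.3982)/2 = 9.55618.
Integral + boundary = 204.165.
k=1: B_{2}/(2)! × [f^{(1)}(30) − f^{(1)}(11)] = 1/12 × (0.0122561 − 0.452443) = -0.0366822.
Partial sum through k=1: 204.128.
k=2: B_{4}/(4)! × [f^{(3)}(30) − f^{(3)}(11)] = −1/720 × (0.000803472 − 0.00193030) = 1.56504e-06.
Partial sum through k=2: 204.128.
k=3: B_{6}/(6)! × [f^{(5)}(30) − f^{(5)}(11)] = 1/30240 × (1.65889e-06 − 3.52736e-06) = -6.17881e-11.

S_3 ≈ 204.128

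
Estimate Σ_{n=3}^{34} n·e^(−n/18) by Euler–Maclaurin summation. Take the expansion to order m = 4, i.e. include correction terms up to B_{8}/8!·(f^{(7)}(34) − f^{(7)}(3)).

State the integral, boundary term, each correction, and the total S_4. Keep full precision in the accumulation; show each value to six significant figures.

S_4 ≈ 182.180

The integral term ∫_3^34 x·e^(−x/18) dx = 178.410.
½[f(3) + f(34)] = ½[2.53945 + 5.14215] = 3.84080.
Running total after boundary: 182.250.
Order-1 term: 1/12 · (-0.134435 − 0.705401) = -0.0699864.
Running total after k=1: 182.180.
Order-2 term: −1/720 · (0.000518655 − 0.00740236) = 9.56070e-06.
Running total after k=2: 182.180.
Order-3 term: 1/30240 · (4.48220e-06 − 3.89739e-05) = -1.14060e-09.
Running total after k=3: 182.180.
Order-4 term: −1/1209600 · (2.27272e-08 − 1.70065e-07) = 1.21807e-13.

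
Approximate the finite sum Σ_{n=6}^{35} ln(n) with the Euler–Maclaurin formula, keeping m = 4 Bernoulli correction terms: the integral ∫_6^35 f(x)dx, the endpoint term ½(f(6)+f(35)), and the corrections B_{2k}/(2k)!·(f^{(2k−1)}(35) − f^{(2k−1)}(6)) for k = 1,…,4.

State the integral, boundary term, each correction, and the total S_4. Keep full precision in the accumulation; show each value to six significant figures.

S_4 ≈ 87.3487

∫_6^35 ln(x) dx evaluates to 84.6866.
½[f(6) + f(35)] = ½[1.79176 + 3.55535] = 2.67355.
Integral + boundary = 87.3602.
Correction k=1: B_{2}/2! · (f^{(1)}(35) − f^{(1)}(6)) = 1/12 · (0.0285714 − 0.166667) = -0.0115079.
Running total after k=1: 87.3487.
Correction k=2: B_{4}/4! · (f^{(3)}(35) − f^{(3)}(6)) = −1/720 · (4.66472e-05 − 0.00925926) = 1.27953e-05.
Running total after k=2: 87.3487.
Correction k=3: B_{6}/6! · (f^{(5)}(35) − f^{(5)}(6)) = 1/30240 · (4.56952e-07 − 0.00308642) = -1.02049e-07.
Running total after k=3: 87.3487.
Correction k=4: B_{8}/8! · (f^{(7)}(35) − f^{(7)}(6)) = −1/1209600 · (1.11907e-08 − 0.00257202) = 2.12633e-09.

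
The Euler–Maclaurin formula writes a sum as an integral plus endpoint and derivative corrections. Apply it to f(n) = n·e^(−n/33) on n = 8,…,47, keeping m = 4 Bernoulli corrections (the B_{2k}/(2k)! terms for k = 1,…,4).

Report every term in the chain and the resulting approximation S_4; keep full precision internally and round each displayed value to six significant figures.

S_4 ≈ 435.044

The integral term ∫_8^47 x·e^(−x/33) dx = 426.307.
Boundary: ½(f(8) + f(47)) = ½(6.27779 + 11.3125) = 8.79513.
Running total after boundary: 435.102.
k=1: B_{2}/(2)! × [f^{(1)}(47) − f^{(1)}(8)] = 1/12 × (-0.102111 − 0.594487) = -0.0580499.
After k=1: 435.044.
k=2: B_{4}/(4)! × [f^{(3)}(47) − f^{(3)}(8)] = −1/720 × (0.000348274 − 0.00198708) = 2.27612e-06.
After k=2: 435.044.
k=3: B_{6}/(6)! × [f^{(5)}(47) − f^{(5)}(8)] = 1/30240 × (7.25724e-07 − 3.14808e-06) = -8.01045e-11.
After k=3: 435.044.
k=4: B_{8}/(8)! × [f^{(7)}(47) − f^{(7)}(8)] = −1/1209600 × (1.03915e-09 − 4.10605e-09) = 2.53546e-15.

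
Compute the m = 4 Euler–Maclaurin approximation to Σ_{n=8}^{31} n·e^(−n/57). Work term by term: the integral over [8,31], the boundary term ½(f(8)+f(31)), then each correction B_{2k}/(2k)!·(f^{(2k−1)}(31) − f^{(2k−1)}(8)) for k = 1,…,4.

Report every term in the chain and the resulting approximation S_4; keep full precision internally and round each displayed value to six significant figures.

∫_8^31 x·e^(−x/57) dx evaluates to 308.037.
Boundary: ½(f(8) + f(31)) = ½(6.95243 + 17.9956) = 12.4740.
Running total after boundary: 320.511.
Correction k=1: B_{2}/2! · (f^{(1)}(31) − f^{(1)}(8)) = 1/12 · (0.264791 − 0.747081) = -0.0401908.
Partial sum through k=1: 320.471.
Correction k=2: B_{4}/4! · (f^{(3)}(31) − f^{(3)}(8)) = −1/720 · (0.000438842 − 0.000764908) = 4.52870e-07.
Partial sum through k=2: 320.471.
Correction k=3: B_{6}/6! · (f^{(5)}(31) − f^{(5)}(8)) = 1/30240 · (2.45055e-07 − 4.00085e-07) = -5.12663e-12.
Partial sum through k=3: 320.471.
Correction k=4: B_{8}/8! · (f^{(7)}(31) − f^{(7)}(8)) = −1/1209600 · (1.09277e-10 − 1.73820e-10) = 5.33588e-17.

S_4 ≈ 320.471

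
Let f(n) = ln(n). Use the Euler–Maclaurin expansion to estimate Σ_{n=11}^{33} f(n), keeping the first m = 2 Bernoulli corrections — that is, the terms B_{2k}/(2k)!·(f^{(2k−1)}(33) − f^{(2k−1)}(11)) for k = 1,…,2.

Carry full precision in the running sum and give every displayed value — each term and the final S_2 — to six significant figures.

Integral: ∫_11^33 ln(x) dx = 67.0079.
½[f(11) + f(33)] = ½[2.39790 + 3.49651] = 2.94720.
Integral + boundary = 69.9551.
Correction k=1: B_{2}/2! · (f^{(1)}(33) − f^{(1)}(11)) = 1/12 · (0.0303030 − 0.0909091) = -0.00505051.
Partial sum through k=1: 69.9501.
Correction k=2: B_{4}/4! · (f^{(3)}(33) − f^{(3)}(11)) = −1/720 · (5.56529e-05 − 0.00150263) = 2.00969e-06.

S_2 ≈ 69.9501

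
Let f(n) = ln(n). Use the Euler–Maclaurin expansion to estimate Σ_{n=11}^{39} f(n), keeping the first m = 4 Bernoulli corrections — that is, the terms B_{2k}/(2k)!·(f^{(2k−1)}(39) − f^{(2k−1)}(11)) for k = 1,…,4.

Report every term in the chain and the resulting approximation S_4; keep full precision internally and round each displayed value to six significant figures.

The integral term ∫_11^39 ln(x) dx = 88.5021.
½[f(11) + f(39)] = ½[2.39790 + 3.66356] = 3.03073.
So far: 91.5328.
Order-1 term: 1/12 · (0.0256410 − 0.0909091) = -0.00543901.
Partial sum through k=1: 91.5273.
Order-2 term: −1/720 · (3.37160e-05 − 0.00150263) = 2.04016e-06.
Partial sum through k=2: 91.5273.
Order-3 term: 1/30240 · (2.66004e-07 − 0.000149021) = -4.91915e-09.
Partial sum through k=3: 91.5273.
Order-4 term: −1/1209600 · (5.24663e-09 − 3.69474e-05) = 3.05408e-11.

S_4 ≈ 91.5273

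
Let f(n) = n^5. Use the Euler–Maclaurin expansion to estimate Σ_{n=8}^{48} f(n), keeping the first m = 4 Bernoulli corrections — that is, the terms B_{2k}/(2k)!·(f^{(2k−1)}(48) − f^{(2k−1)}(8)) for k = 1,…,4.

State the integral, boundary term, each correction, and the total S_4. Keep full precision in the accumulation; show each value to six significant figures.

Integral: ∫_8^48 x^5 dx = 2.03839e+09.
Endpoint term: (f(8) + f(48))/2 = (32768.0 + 2.54804e+08)/2 = 1.27418e+08.
Integral + boundary = 2.16581e+09.
k=1: B_{2}/(2)! × [f^{(1)}(48) − f^{(1)}(8)] = 1/12 × (2.65421e+07 − 20480.0) = 2.21013e+06.
Partial sum through k=1: 2.16802e+09.
k=2: B_{4}/(4)! × [f^{(3)}(48) − f^{(3)}(8)] = −1/720 × (138240 − 3840.00) = -186.667.
Partial sum through k=2: 2.16802e+09.
k=3: B_{6}/(6)! × [f^{(5)}(48) − f^{(5)}(8)] = 1/30240 × (120.000 − 120.000) = 0.00000.
Partial sum through k=3: 2.16802e+09.
k=4: B_{8}/(8)! × [f^{(7)}(48) − f^{(7)}(8)] = −1/1209600 × (0.00000 − 0.00000) = 0.00000.

S_4 ≈ 2.16802e+09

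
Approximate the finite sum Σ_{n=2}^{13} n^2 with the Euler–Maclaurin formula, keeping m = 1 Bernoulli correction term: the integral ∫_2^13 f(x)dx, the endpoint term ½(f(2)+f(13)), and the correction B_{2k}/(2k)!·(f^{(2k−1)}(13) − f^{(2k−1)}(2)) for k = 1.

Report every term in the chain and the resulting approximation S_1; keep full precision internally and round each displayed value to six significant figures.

Integral: ∫_2^13 x^2 dx = 729.667.
Endpoint term: (f(2) + f(13))/2 = (4.00000 + 169.000)/2 = 86.5000.
Running total after boundary: 816.167.
k=1: B_{2}/(2)! × [f^{(1)}(13) − f^{(1)}(2)] = 1/12 × (26.0000 − 4.00000) = 1.83333.

S_1 ≈ 818.000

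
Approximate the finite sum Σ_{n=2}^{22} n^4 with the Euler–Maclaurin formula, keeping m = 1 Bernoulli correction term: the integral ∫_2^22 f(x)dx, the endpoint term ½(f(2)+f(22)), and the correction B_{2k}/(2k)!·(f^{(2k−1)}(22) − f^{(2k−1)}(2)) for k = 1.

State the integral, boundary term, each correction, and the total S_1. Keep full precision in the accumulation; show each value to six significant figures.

S_1 ≈ 1.15140e+06

The integral term ∫_2^22 x^4 dx = 1.03072e+06.
Endpoint term: (f(2) + f(22))/2 = (16.0000 + 234256)/2 = 117136.
So far: 1.14786e+06.
Correction k=1: B_{2}/2! · (f^{(1)}(22) − f^{(1)}(2)) = 1/12 · (42592.0 − 32.0000) = 3546.67.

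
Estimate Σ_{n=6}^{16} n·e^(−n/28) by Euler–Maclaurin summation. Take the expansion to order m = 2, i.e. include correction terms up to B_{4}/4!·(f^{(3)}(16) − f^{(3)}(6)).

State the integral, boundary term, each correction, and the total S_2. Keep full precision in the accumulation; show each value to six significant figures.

Integral: ∫_6^16 x·e^(−x/28) dx = 72.6434.
Endpoint term: (f(6) + f(16))/2 = (4.84271 + 9.03549)/2 = 6.93910.
So far: 79.5825.
k=1: B_{2}/(2)! × [f^{(1)}(16) − f^{(1)}(6)] = 1/12 × (0.242022 − 0.634164) = -0.0326785.
Running total after k=1: 79.5498.
k=2: B_{4}/(4)! × [f^{(3)}(16) − f^{(3)}(6)] = −1/720 × (0.00174931 − 0.00286786) = 1.55354e-06.

S_2 ≈ 79.5498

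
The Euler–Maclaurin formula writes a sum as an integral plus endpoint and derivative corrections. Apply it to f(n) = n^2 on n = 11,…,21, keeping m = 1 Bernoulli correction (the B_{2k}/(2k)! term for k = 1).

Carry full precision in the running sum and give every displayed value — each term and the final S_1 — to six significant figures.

The integral term ∫_11^21 x^2 dx = 2643.33.
Boundary: ½(f(11) + f(21)) = ½(121.000 + 441.000) = 281.000.
So far: 2924.33.
Correction k=1: B_{2}/2! · (f^{(1)}(21) − f^{(1)}(11)) = 1/12 · (42.0000 − 22.0000) = 1.66667.

S_1 ≈ 2926.00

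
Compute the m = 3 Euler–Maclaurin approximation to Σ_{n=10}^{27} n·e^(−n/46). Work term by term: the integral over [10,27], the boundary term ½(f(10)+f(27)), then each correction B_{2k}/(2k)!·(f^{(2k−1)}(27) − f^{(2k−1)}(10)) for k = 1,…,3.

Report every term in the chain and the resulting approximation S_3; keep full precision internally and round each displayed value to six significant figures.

The integral term ∫_10^27 x·e^(−x/46) dx = 205.584.
Endpoint term: (f(10) + f(27))/2 = (8.04615 + 15.0125)/2 = 11.5293.
Integral + boundary = 217.113.
Order-1 term: 1/12 · (0.229659 − 0.629699) = -0.0333366.
Partial sum through k=1: 217.079.
Order-2 term: −1/720 · (0.000634070 − 0.00105809) = 5.88923e-07.
Partial sum through k=2: 217.079.
Order-3 term: 1/30240 · (5.48018e-07 − 8.59452e-07) = -1.02987e-11.

S_3 ≈ 217.079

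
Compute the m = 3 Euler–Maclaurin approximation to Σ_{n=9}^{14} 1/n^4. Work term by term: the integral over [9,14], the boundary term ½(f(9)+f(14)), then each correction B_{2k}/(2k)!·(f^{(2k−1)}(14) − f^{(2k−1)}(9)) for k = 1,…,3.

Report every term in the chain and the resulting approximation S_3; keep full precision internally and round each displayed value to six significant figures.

S_3 ≈ 0.000429986

The integral term ∫_9^14 1/x^4 dx = 0.000335770.
½[f(9) + f(14)] = ½[0.000152416 + 2.60308e-05] = 8.92233e-05.
Integral + boundary = 0.000424994.
Correction k=1: B_{2}/2! · (f^{(1)}(14) − f^{(1)}(9)) = 1/12 · (-7.43738e-06 − (-6.77404e-05)) = 5.02525e-06.
Running total after k=1: 0.000430019.
Correction k=2: B_{4}/4! · (f^{(3)}(14) − f^{(3)}(9)) = −1/720 · (-1.13837e-06 − (-2.50890e-05)) = -3.32648e-08.
Running total after k=2: 0.000429985.
Correction k=3: B_{6}/6! · (f^{(5)}(14) − f^{(5)}(9)) = 1/30240 · (-3.25250e-07 − (-1.73455e-05)) = 5.62839e-10.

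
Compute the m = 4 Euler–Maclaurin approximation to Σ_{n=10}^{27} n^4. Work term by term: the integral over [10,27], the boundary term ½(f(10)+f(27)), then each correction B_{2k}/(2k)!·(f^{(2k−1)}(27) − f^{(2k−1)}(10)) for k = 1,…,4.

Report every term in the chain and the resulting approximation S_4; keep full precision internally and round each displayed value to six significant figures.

∫_10^27 x^4 dx evaluates to 2.84978e+06.
Boundary: ½(f(10) + f(27)) = ½(10000.0 + 531441) = 270720.
So far: 3.12050e+06.
k=1: B_{2}/(2)! × [f^{(1)}(27) − f^{(1)}(10)] = 1/12 × (78732.0 − 4000.00) = 6227.67.
Running total after k=1: 3.12673e+06.
k=2: B_{4}/(4)! × [f^{(3)}(27) − f^{(3)}(10)] = −1/720 × (648.000 − 240.000) = -0.566667.
Running total after k=2: 3.12673e+06.
k=3: B_{6}/(6)! × [f^{(5)}(27) − f^{(5)}(10)] = 1/30240 × (0.00000 − 0.00000) = 0.00000.
Running total after k=3: 3.12673e+06.
k=4: B_{8}/(8)! × [f^{(7)}(27) − f^{(7)}(10)] = −1/1209600 × (0.00000 − 0.00000) = 0.00000.

S_4 ≈ 3.12673e+06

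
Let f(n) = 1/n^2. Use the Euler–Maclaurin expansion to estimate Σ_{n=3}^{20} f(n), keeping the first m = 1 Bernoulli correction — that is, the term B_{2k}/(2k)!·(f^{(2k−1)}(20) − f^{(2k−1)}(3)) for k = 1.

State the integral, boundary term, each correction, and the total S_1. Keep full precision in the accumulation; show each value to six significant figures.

S_1 ≈ 0.346291

The integral term ∫_3^20 1/x^2 dx = 0.283333.
Endpoint term: (f(3) + f(20))/2 = (0.111111 + 0.00250000)/2 = 0.0568056.
Integral + boundary = 0.340139.
Correction k=1: B_{2}/2! · (f^{(1)}(20) − f^{(1)}(3)) = 1/12 · (-0.000250000 − (-0.0740741)) = 0.00615201.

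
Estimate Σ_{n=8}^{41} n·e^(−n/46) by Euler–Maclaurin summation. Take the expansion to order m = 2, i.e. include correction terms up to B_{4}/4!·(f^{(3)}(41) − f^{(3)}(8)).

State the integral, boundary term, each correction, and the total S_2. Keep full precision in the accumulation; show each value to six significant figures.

Integral: ∫_8^41 x·e^(−x/46) dx = 446.177.
Endpoint term: (f(8) + f(41))/2 = (6.72296 + 16.8149)/2 = 11.7689.
Running total after boundary: 457.946.
Correction k=1: B_{2}/2! · (f^{(1)}(41) − f^{(1)}(8)) = 1/12 · (0.0445783 − 0.694219) = -0.0541367.
After k=1: 457.892.
Correction k=2: B_{4}/4! · (f^{(3)}(41) − f^{(3)}(8)) = −1/720 · (0.000408705 − 0.00112238) = 9.91217e-07.

S_2 ≈ 457.892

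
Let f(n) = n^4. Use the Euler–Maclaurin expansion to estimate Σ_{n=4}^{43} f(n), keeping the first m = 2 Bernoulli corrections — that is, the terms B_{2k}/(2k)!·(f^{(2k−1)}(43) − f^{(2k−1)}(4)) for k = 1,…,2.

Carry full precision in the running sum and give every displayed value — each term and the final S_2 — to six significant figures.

S_2 ≈ 3.11375e+07

∫_4^43 x^4 dx evaluates to 2.94015e+07.
Boundary: ½(f(4) + f(43)) = ½(256.000 + 3.41880e+06) = 1.70953e+06.
So far: 3.11110e+07.
k=1: B_{2}/(2)! × [f^{(1)}(43) − f^{(1)}(4)] = 1/12 × (318028 − 256.000) = 26481.0.
Running total after k=1: 3.11375e+07.
k=2: B_{4}/(4)! × [f^{(3)}(43) − f^{(3)}(4)] = −1/720 × (1032.00 − 96.0000) = -1.30000.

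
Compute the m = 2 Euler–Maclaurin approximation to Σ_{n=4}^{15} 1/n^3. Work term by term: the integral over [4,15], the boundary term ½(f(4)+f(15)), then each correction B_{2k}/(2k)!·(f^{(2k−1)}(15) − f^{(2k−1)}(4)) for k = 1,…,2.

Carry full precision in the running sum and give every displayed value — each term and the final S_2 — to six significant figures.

The integral term ∫_4^15 1/x^3 dx = 0.0290278.
½[f(4) + f(15)] = ½[0.0156250 + 0.000296296] = 0.00796065.
Running total after boundary: 0.0369884.
Correction k=1: B_{2}/2! · (f^{(1)}(15) − f^{(1)}(4)) = 1/12 · (-5.92593e-05 − (-0.0117188)) = 0.000971624.
Partial sum through k=1: 0.0379601.
Correction k=2: B_{4}/4! · (f^{(3)}(15) − f^{(3)}(4)) = −1/720 · (-5.26749e-06 − (-0.0146484)) = -2.03377e-05.

S_2 ≈ 0.0379397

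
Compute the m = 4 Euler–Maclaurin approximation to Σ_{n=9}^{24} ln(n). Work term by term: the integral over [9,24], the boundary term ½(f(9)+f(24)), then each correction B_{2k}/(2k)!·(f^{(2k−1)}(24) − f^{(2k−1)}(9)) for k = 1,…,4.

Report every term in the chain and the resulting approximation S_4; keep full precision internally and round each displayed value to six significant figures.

Integral: ∫_9^24 ln(x) dx = 41.4983.
Endpoint term: (f(9) + f(24))/2 = (2.19722 + 3.17805)/2 = 2.68764.
Integral + boundary = 44.1859.
k=1: B_{2}/(2)! × [f^{(1)}(24) − f^{(1)}(9)] = 1/12 × (0.0416667 − 0.111111) = -0.00578704.
Partial sum through k=1: 44.1801.
k=2: B_{4}/(4)! × [f^{(3)}(24) − f^{(3)}(9)] = −1/720 × (0.000144676 − 0.00274348) = 3.60946e-06.
Partial sum through k=2: 44.1801.
k=3: B_{6}/(6)! × [f^{(5)}(24) − f^{(5)}(9)] = 1/30240 × (3.01408e-06 − 0.000406442) = -1.33409e-08.
Partial sum through k=3: 44.1801.
k=4: B_{8}/(8)! × [f^{(7)}(24) − f^{(7)}(9)] = −1/1209600 × (1.56983e-07 − 0.000150534) = 1.24320e-10.

S_4 ≈ 44.1801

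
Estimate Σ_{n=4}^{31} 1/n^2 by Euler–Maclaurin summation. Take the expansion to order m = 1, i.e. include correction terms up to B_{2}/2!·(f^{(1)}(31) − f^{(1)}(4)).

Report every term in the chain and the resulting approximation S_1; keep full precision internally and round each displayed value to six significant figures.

S_1 ≈ 0.252111

Integral: ∫_4^31 1/x^2 dx = 0.217742.
½[f(4) + f(31)] = ½[0.0625000 + 0.00104058] = 0.0317703.
Running total after boundary: 0.249512.
Order-1 term: 1/12 · (-6.71344e-05 − (-0.0312500)) = 0.00259857.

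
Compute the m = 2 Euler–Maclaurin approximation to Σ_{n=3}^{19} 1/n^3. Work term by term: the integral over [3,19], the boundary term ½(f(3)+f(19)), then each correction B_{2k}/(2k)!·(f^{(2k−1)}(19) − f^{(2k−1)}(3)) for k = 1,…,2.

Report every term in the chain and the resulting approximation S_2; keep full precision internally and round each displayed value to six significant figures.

∫_3^19 1/x^3 dx evaluates to 0.0541705.
Endpoint term: (f(3) + f(19))/2 = (0.0370370 + 0.000145794)/2 = 0.0185914.
Integral + boundary = 0.0727619.
Correction k=1: B_{2}/2! · (f^{(1)}(19) − f^{(1)}(3)) = 1/12 · (-2.30201e-05 − (-0.0370370)) = 0.00308450.
Running total after k=1: 0.0758464.
Correction k=2: B_{4}/4! · (f^{(3)}(19) − f^{(3)}(3)) = −1/720 · (-1.27535e-06 − (-0.0823045)) = -0.000114310.

S_2 ≈ 0.0757321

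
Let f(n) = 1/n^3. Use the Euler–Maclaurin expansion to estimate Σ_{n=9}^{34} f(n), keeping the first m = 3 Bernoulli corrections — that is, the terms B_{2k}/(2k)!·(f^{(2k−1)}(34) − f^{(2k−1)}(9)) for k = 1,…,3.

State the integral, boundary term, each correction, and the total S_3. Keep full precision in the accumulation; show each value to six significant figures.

Integral: ∫_9^34 1/x^3 dx = 0.00574031.
Endpoint term: (f(9) + f(34))/2 = (0.00137174 + 2.54427e-05)/2 = 0.000698592.
Integral + boundary = 0.00643891.
Correction k=1: B_{2}/2! · (f^{(1)}(34) − f^{(1)}(9)) = 1/12 · (-2.24494e-06 − (-0.000457247)) = 3.79169e-05.
Partial sum through k=1: 0.00647682.
Correction k=2: B_{4}/4! · (f^{(3)}(34) − f^{(3)}(9)) = −1/720 · (-3.88399e-08 − (-0.000112901)) = -1.56752e-07.
Partial sum through k=2: 0.00647667.
Correction k=3: B_{6}/6! · (f^{(5)}(34) − f^{(5)}(9)) = 1/30240 · (-1.41114e-09 − (-5.85410e-05)) = 1.93583e-09.

S_3 ≈ 0.00647667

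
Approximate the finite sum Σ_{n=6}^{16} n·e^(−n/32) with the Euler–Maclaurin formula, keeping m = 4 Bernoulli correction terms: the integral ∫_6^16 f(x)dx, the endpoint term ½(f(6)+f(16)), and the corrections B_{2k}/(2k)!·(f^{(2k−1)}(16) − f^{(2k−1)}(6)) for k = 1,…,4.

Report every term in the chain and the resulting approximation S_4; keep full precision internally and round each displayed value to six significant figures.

The integral term ∫_6^16 x·e^(−x/32) dx = 76.4683.
½[f(6) + f(16)] = ½[4.97417 + 9.70449] = 7.33933.
So far: 83.8076.
Correction k=1: B_{2}/2! · (f^{(1)}(16) − f^{(1)}(6)) = 1/12 · (0.303265 − 0.673586) = -0.0308601.
Partial sum through k=1: 83.7768.
Correction k=2: B_{4}/4! · (f^{(3)}(16) − f^{(3)}(6)) = −1/720 · (0.00148079 − 0.00227700) = 1.10585e-06.
Partial sum through k=2: 83.7768.
Correction k=3: B_{6}/6! · (f^{(5)}(16) − f^{(5)}(6)) = 1/30240 · (2.60295e-06 − 3.80488e-06) = -3.97464e-11.
Partial sum through k=3: 83.7768.
Correction k=4: B_{8}/8! · (f^{(7)}(16) − f^{(7)}(6)) = −1/1209600 · (3.67169e-09 − 5.25989e-09) = 1.31299e-15.

S_4 ≈ 83.7768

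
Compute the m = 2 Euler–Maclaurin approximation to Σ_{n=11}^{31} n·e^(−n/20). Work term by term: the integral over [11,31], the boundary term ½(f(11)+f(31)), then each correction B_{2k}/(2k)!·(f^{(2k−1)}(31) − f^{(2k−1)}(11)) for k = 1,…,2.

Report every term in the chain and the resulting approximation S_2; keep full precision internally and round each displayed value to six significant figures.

S_2 ≈ 147.648

The integral term ∫_11^31 x·e^(−x/20) dx = 141.216.
Endpoint term: (f(11) + f(31))/2 = (6.34645 + 6.57969)/2 = 6.46307.
Running total after boundary: 147.679.
Correction k=1: B_{2}/2! · (f^{(1)}(31) − f^{(1)}(11)) = 1/12 · (-0.116736 − 0.259627) = -0.0313637.
Running total after k=1: 147.648.
Correction k=2: B_{4}/4! · (f^{(3)}(31) − f^{(3)}(11)) = −1/720 · (0.000769399 − 0.00353382) = 3.83947e-06.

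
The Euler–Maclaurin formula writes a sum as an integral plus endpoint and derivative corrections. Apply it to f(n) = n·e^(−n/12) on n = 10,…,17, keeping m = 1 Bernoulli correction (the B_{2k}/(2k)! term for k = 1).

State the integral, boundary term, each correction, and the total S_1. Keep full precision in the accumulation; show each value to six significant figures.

The integral term ∫_10^17 x·e^(−x/12) dx = 30.3366.
Endpoint term: (f(10) + f(17))/2 = (4.34598 + 4.12286)/2 = 4.23442.
So far: 34.5710.
k=1: B_{2}/(2)! × [f^{(1)}(17) − f^{(1)}(10)] = 1/12 × (-0.101050 − 0.0724330) = -0.0144570.

S_1 ≈ 34.5566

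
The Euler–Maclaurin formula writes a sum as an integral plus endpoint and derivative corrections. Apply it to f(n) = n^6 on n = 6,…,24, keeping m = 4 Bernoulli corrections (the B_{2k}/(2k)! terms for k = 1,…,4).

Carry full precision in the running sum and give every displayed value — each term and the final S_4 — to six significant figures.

S_4 ≈ 7.54720e+08

The integral term ∫_6^24 x^6 dx = 6.55170e+08.
Endpoint term: (f(6) + f(24))/2 = (46656.0 + 1.91103e+08)/2 = 9.55748e+07.
Running total after boundary: 7.50745e+08.
Order-1 term: 1/12 · (4.77757e+07 − 46656.0) = 3.97742e+06.
Running total after k=1: 7.54722e+08.
Order-2 term: −1/720 · (1.65888e+06 − 25920.0) = -2268.00.
Running total after k=2: 7.54720e+08.
Order-3 term: 1/30240 · (17280.0 − 4320.00) = 0.428571.
Running total after k=3: 7.54720e+08.
Order-4 term: −1/1209600 · (0.00000 − 0.00000) = 0.00000.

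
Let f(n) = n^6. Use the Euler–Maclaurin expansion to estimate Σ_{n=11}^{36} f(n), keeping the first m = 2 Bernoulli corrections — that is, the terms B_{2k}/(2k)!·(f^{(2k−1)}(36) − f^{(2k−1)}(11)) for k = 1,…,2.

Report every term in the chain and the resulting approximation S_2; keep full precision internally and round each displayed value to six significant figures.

∫_11^36 x^6 dx evaluates to 1.11921e+10.
½[f(11) + f(36)] = ½[1.77156e+06 + 2.17678e+09] = 1.08928e+09.
So far: 1.22814e+10.
k=1: B_{2}/(2)! × [f^{(1)}(36) − f^{(1)}(11)] = 1/12 × (3.62797e+08 − 966306) = 3.01526e+07.
Partial sum through k=1: 1.23115e+10.
k=2: B_{4}/(4)! × [f^{(3)}(36) − f^{(3)}(11)] = −1/720 × (5.59872e+06 − 159720) = -7554.17.

S_2 ≈ 1.23115e+10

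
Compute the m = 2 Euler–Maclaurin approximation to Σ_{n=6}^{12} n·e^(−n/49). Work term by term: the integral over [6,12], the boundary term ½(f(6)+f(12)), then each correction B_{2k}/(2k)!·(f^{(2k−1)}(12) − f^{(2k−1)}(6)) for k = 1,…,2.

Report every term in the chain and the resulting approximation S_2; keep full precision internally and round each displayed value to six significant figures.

S_2 ≈ 51.9970

Integral: ∫_6^12 x·e^(−x/49) dx = 44.6615.
Boundary: ½(f(6) + f(12)) = ½(5.30851 + 9.39341) = 7.35096.
Running total after boundary: 52.0124.
k=1: B_{2}/(2)! × [f^{(1)}(12) − f^{(1)}(6)] = 1/12 × (0.591082 − 0.776414) = -0.0154443.
Partial sum through k=1: 51.9970.
k=2: B_{4}/(4)! × [f^{(3)}(12) − f^{(3)}(6)] = −1/720 × (0.000898230 − 0.00106036) = 2.25175e-07.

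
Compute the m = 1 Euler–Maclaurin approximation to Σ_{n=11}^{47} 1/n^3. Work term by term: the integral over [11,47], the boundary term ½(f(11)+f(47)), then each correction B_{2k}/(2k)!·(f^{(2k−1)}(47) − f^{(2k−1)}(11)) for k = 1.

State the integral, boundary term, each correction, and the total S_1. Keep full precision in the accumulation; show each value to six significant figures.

S_1 ≈ 0.00430338

The integral term ∫_11^47 1/x^3 dx = 0.00390588.
Endpoint term: (f(11) + f(47))/2 = (0.000751315 + 9.63178e-06)/2 = 0.000380473.
Running total after boundary: 0.00428636.
k=1: B_{2}/(2)! × [f^{(1)}(47) − f^{(1)}(11)] = 1/12 × (-6.14794e-07 − (-0.000204904)) = 1.70241e-05.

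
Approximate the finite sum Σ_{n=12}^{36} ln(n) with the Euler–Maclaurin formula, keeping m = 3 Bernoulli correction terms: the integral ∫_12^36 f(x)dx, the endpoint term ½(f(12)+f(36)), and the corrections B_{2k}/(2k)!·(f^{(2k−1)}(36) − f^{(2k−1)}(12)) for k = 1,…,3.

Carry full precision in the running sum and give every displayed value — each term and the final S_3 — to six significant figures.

Integral: ∫_12^36 ln(x) dx = 75.1878.
Boundary: ½(f(12) + f(36)) = ½(2.48491 + 3.58352) = 3.03421.
Integral + boundary = 78.2220.
Order-1 term: 1/12 · (0.0277778 − 0.0833333) = -0.00462963.
After k=1: 78.2174.
Order-2 term: −1/720 · (4.28669e-05 − 0.00115741) = 1.54797e-06.
After k=2: 78.2174.
Order-3 term: 1/30240 · (3.96916e-07 − 9.64506e-05) = -3.17638e-09.

S_3 ≈ 78.2174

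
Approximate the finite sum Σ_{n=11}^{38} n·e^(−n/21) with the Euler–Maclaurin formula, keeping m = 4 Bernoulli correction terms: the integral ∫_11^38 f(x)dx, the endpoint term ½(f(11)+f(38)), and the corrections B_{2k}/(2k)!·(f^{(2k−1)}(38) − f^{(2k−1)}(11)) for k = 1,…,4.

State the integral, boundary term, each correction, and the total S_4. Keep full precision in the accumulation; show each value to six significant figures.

∫_11^38 x·e^(−x/21) dx evaluates to 195.135.
Endpoint term: (f(11) + f(38))/2 = (6.51486 + 6.22182)/2 = 6.36834.
Running total after boundary: 201.503.
Order-1 term: 1/12 · (-0.132545 − 0.282029) = -0.0345478.
Partial sum through k=1: 201.468.
Order-2 term: −1/720 · (0.000441994 − 0.00332551) = 4.00488e-06.
Partial sum through k=2: 201.468.
Order-3 term: 1/30240 · (2.68604e-06 − 1.36315e-05) = -3.61953e-10.
Partial sum through k=3: 201.468.
Order-4 term: −1/1209600 · (9.90890e-09 − 4.47215e-08) = 2.87803e-14.

S_4 ≈ 201.468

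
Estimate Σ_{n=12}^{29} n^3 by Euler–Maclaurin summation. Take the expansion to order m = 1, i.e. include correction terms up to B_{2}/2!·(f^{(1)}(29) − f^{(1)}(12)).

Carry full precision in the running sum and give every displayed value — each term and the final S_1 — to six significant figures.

∫_12^29 x^3 dx evaluates to 171636.
½[f(12) + f(29)] = ½[1728.00 + 24389.0] = 13058.5.
Integral + boundary = 184695.
Order-1 term: 1/12 · (2523.00 − 432.000) = 174.250.

S_1 ≈ 184869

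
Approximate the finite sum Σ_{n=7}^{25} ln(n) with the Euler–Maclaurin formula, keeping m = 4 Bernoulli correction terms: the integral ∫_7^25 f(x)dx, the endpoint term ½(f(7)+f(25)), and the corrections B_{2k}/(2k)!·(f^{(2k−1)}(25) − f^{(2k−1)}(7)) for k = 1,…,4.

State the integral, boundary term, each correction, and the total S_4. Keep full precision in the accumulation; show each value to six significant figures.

Integral: ∫_7^25 ln(x) dx = 48.8505.
Boundary: ½(f(7) + f(25)) = ½(1.94591 + 3.21888) = 2.58239.
Integral + boundary = 51.4329.
Correction k=1: B_{2}/2! · (f^{(1)}(25) − f^{(1)}(7)) = 1/12 · (0.0400000 − 0.142857) = -0.00857143.
After k=1: 51.4243.
Correction k=2: B_{4}/4! · (f^{(3)}(25) − f^{(3)}(7)) = −1/720 · (0.000128000 − 0.00583090) = 7.92070e-06.
After k=2: 51.4244.
Correction k=3: B_{6}/6! · (f^{(5)}(25) − f^{(5)}(7)) = 1/30240 · (2.45760e-06 − 0.00142798) = -4.71402e-08.
After k=3: 51.4244.
Correction k=4: B_{8}/8! · (f^{(7)}(25) − f^{(7)}(7)) = −1/1209600 · (1.17965e-07 − 0.000874271) = 7.22680e-10.

S_4 ≈ 51.4244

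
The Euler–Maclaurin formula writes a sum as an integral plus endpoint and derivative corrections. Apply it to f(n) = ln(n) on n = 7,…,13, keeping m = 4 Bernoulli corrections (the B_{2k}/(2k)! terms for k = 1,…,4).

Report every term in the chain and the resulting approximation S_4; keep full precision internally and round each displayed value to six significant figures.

S_4 ≈ 15.9729

∫_7^13 ln(x) dx evaluates to 13.7230.
Endpoint term: (f(7) + f(13))/2 = (1.94591 + 2.56495)/2 = 2.25543.
Integral + boundary = 15.9784.
Order-1 term: 1/12 · (0.0769231 − 0.142857) = -0.00549451.
Running total after k=1: 15.9729.
Order-2 term: −1/720 · (0.000910332 − 0.00583090) = 6.83413e-06.
Running total after k=2: 15.9729.
Order-3 term: 1/30240 · (6.46390e-05 − 0.00142798) = -4.50839e-08.
Running total after k=3: 15.9729.
Order-4 term: −1/1209600 · (1.14744e-05 − 0.000874271) = 7.13291e-10.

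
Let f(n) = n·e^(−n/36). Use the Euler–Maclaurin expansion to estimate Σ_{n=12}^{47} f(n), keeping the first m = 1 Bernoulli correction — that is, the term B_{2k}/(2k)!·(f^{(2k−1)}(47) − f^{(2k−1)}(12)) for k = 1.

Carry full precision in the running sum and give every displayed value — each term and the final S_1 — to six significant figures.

The integral term ∫_12^47 x·e^(−x/36) dx = 428.353.
Endpoint term: (f(12) + f(47))/2 = (8.59838 + 12.7380)/2 = 10.6682.
Integral + boundary = 439.021.
k=1: B_{2}/(2)! × [f^{(1)}(47) − f^{(1)}(12)] = 1/12 × (-0.0828123 − 0.477688) = -0.0467083.

S_1 ≈ 438.974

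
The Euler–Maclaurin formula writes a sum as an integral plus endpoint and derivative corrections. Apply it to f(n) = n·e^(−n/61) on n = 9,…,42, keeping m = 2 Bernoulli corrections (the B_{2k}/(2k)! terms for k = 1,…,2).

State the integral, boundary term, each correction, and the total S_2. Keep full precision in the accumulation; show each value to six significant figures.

S_2 ≈ 542.599

The integral term ∫_9^42 x·e^(−x/61) dx = 528.216.
Boundary: ½(f(9) + f(42)) = ½(7.76544 + 21.0973) = 14.4314.
So far: 542.648.
Correction k=1: B_{2}/2! · (f^{(1)}(42) − f^{(1)}(9)) = 1/12 · (0.156459 − 0.735525) = -0.0482555.
Running total after k=1: 542.599.
Correction k=2: B_{4}/4! · (f^{(3)}(42) − f^{(3)}(9)) = −1/720 · (0.000312038 − 0.000661429) = 4.85266e-07.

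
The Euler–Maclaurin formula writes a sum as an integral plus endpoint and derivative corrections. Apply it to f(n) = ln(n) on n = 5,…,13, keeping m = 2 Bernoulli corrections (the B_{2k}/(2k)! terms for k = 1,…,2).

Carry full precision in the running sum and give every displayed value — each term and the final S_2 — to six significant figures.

S_2 ≈ 19.3741

Integral: ∫_5^13 ln(x) dx = 17.2972.
Boundary: ½(f(5) + f(13)) = ½(1.60944 + 2.56495) = 2.08719.
So far: 19.3843.
k=1: B_{2}/(2)! × [f^{(1)}(13) − f^{(1)}(5)] = 1/12 × (0.0769231 − 0.200000) = -0.0102564.
After k=1: 19.3741.
k=2: B_{4}/(4)! × [f^{(3)}(13) − f^{(3)}(5)] = −1/720 × (0.000910332 − 0.0160000) = 2.09579e-05.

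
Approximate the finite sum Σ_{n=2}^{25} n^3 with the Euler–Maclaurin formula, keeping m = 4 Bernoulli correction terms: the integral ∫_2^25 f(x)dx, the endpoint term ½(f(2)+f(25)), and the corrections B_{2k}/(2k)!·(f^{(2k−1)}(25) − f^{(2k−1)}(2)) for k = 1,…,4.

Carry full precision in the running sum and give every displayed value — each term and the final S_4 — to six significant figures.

S_4 ≈ 105624

∫_2^25 x^3 dx evaluates to 97652.2.
Boundary: ½(f(2) + f(25)) = ½(8.00000 + 15625.0) = 7816.50.
Running total after boundary: 105469.
Correction k=1: B_{2}/2! · (f^{(1)}(25) − f^{(1)}(2)) = 1/12 · (1875.00 − 12.0000) = 155.250.
After k=1: 105624.
Correction k=2: B_{4}/4! · (f^{(3)}(25) − f^{(3)}(2)) = −1/720 · (6.00000 − 6.00000) = 0.00000.
After k=2: 105624.
Correction k=3: B_{6}/6! · (f^{(5)}(25) − f^{(5)}(2)) = 1/30240 · (0.00000 − 0.00000) = 0.00000.
After k=3: 105624.
Correction k=4: B_{8}/8! · (f^{(7)}(25) − f^{(7)}(2)) = −1/1209600 · (0.00000 − 0.00000) = 0.00000.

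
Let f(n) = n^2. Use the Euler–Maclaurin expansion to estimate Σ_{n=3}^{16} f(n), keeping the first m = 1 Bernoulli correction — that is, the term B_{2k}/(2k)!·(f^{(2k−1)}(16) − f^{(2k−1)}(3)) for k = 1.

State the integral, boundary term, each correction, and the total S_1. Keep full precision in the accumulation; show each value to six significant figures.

∫_3^16 x^2 dx evaluates to 1356.33.
½[f(3) + f(16)] = ½[9.00000 + 256.000] = 132.500.
Running total after boundary: 1488.83.
Order-1 term: 1/12 · (32.0000 − 6.00000) = 2.16667.

S_1 ≈ 1491.00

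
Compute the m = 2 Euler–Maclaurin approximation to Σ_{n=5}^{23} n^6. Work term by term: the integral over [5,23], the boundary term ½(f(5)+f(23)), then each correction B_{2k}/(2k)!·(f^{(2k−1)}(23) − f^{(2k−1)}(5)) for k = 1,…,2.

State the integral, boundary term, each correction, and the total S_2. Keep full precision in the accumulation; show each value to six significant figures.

Integral: ∫_5^23 x^6 dx = 4.86392e+08.
Boundary: ½(f(5) + f(23)) = ½(15625.0 + 1.48036e+08) = 7.40258e+07.
Integral + boundary = 5.60418e+08.
Correction k=1: B_{2}/2! · (f^{(1)}(23) − f^{(1)}(5)) = 1/12 · (3.86181e+07 − 18750.0) = 3.21661e+06.
After k=1: 5.63635e+08.
Correction k=2: B_{4}/4! · (f^{(3)}(23) − f^{(3)}(5)) = −1/720 · (1.46004e+06 − 15000.0) = -2007.00.

S_2 ≈ 5.63633e+08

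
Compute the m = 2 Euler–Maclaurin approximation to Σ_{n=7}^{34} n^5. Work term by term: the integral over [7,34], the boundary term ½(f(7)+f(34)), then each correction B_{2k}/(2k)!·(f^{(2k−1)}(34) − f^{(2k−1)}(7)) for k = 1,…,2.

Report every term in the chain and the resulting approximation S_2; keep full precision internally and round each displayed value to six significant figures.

S_2 ≈ 2.80730e+08

The integral term ∫_7^34 x^5 dx = 2.57448e+08.
Endpoint term: (f(7) + f(34))/2 = (16807.0 + 4.54354e+07)/2 = 2.27261e+07.
Integral + boundary = 2.80174e+08.
Correction k=1: B_{2}/2! · (f^{(1)}(34) − f^{(1)}(7)) = 1/12 · (6.68168e+06 − 12005.0) = 555806.
After k=1: 2.80730e+08.
Correction k=2: B_{4}/4! · (f^{(3)}(34) − f^{(3)}(7)) = −1/720 · (69360.0 − 2940.00) = -92.2500.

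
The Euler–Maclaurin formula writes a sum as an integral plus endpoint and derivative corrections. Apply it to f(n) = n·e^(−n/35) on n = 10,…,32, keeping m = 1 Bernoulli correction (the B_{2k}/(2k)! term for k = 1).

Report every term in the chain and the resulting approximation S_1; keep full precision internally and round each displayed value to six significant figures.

S_1 ≈ 253.823

Integral: ∫_10^32 x·e^(−x/35) dx = 243.694.
½[f(10) + f(32)] = ½[7.51477 + 12.8257] = 10.1702.
Running total after boundary: 253.864.
Correction k=1: B_{2}/2! · (f^{(1)}(32) − f^{(1)}(10)) = 1/12 · (0.0343545 − 0.536769) = -0.0418679.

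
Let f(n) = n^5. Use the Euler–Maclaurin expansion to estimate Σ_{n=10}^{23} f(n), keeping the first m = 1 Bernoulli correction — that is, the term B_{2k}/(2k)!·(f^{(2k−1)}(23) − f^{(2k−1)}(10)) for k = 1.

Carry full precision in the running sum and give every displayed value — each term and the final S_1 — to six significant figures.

S_1 ≈ 2.78866e+07

The integral term ∫_10^23 x^5 dx = 2.45060e+07.
Endpoint term: (f(10) + f(23))/2 = (100000 + 6.43634e+06)/2 = 3.26817e+06.
Integral + boundary = 2.77742e+07.
Correction k=1: B_{2}/2! · (f^{(1)}(23) − f^{(1)}(10)) = 1/12 · (1.39920e+06 − 50000.0) = 112434.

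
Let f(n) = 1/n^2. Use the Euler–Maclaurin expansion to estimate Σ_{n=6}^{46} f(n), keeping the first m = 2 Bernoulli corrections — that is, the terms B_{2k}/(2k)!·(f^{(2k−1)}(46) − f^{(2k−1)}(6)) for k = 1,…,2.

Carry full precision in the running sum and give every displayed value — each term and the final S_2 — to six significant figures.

S_2 ≈ 0.159818

∫_6^46 1/x^2 dx evaluates to 0.144928.
Endpoint term: (f(6) + f(46))/2 = (0.0277778 + 0.000472590)/2 = 0.0141252.
So far: 0.159053.
Correction k=1: B_{2}/2! · (f^{(1)}(46) − f^{(1)}(6)) = 1/12 · (-2.05474e-05 − (-0.00925926)) = 0.000769893.
After k=1: 0.159823.
Correction k=2: B_{4}/4! · (f^{(3)}(46) − f^{(3)}(6)) = −1/720 · (-1.16526e-07 − (-0.00308642)) = -4.28653e-06.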